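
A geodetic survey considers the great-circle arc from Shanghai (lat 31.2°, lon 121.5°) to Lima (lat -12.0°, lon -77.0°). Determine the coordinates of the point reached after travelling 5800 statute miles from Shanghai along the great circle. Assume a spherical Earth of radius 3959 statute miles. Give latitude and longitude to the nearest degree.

Write both endpoints as unit vectors p₁, p₂ with components (cos φ cos λ, cos φ sin λ, sin φ).
The central angle between the endpoints is δ = arccos(p₁·p₂) ≈ 2.693 rad (154.3°). The total great-circle distance is δ·R ≈ 2.693 × 3959 ≈ 10662 mi, so the target fraction is f = 5800/10662 ≈ 0.544.
Interpolate at f ≈ 0.544 with slerp weights a = sin((1−f)δ)/sin δ ≈ 2.173, b = sin(fδ)/sin δ ≈ 2.294.
p = a·p₁ + b·p₂ ≈ (-0.466, -0.602, 0.649); φ = arcsin(p_z) ≈ 40.43°, λ = atan2(p_y, p_x) ≈ -127.78°.

≈ lat 40°, lon -128°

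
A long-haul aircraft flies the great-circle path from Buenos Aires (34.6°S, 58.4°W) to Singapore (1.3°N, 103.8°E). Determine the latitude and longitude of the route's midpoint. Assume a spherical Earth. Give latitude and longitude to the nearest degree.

Convert each endpoint to a unit vector on the sphere (x = cos φ cos λ, y = cos φ sin λ, z = sin φ).
The central angle between the endpoints is δ = arccos(p₁·p₂) ≈ 2.492 rad (142.8°).
Interpolate at f = 1/2 with slerp weights a = sin((1−f)δ)/sin δ ≈ 1.567, b = sin(fδ)/sin δ ≈ 1.567.
p = a·p₁ + b·p₂ ≈ (0.302, 0.423, -0.854); φ = arcsin(p_z) ≈ -58.69°, λ = atan2(p_y, p_x) ≈ 54.44°.

≈ 59°S, 54°E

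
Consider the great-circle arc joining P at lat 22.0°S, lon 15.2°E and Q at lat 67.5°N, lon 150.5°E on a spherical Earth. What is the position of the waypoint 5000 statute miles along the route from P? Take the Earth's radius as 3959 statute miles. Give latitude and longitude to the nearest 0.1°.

≈ lat 46.0°N, lon 42.6°E

Convert each endpoint to a unit vector on the sphere (x = cos φ cos λ, y = cos φ sin λ, z = sin φ).
The central angle between the endpoints is δ = arccos(p₁·p₂) ≈ 2.212 rad (126.7°). The total great-circle distance is δ·R ≈ 2.212 × 3959 ≈ 8758 mi, so the target fraction is f = 5000/8758 ≈ 0.571.
Interpolate at f ≈ 0.571 with slerp weights a = sin((1−f)δ)/sin δ ≈ 1.015, b = sin(fδ)/sin δ ≈ 1.189.
p = a·p₁ + b·p₂ ≈ (0.512, 0.471, 0.719); φ = arcsin(p_z) ≈ 45.95°, λ = atan2(p_y, p_x) ≈ 42.62°.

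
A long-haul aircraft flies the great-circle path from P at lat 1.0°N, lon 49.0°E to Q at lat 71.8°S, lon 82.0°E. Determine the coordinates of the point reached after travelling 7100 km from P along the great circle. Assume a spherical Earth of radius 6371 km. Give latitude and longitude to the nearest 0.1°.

≈ lat 61.2°S, lon 68.1°E

Write both endpoints as unit vectors p₁, p₂ with components (cos φ cos λ, cos φ sin λ, sin φ).
The central angle between the endpoints is δ = arccos(p₁·p₂) ≈ 1.323 rad (75.8°). The total great-circle distance is δ·R ≈ 1.323 × 6371 ≈ 8428 km, so the target fraction is f = 7100/8428 ≈ 0.842.
Interpolate at f ≈ 0.842 with slerp weights a = sin((1−f)δ)/sin δ ≈ 0.214, b = sin(fδ)/sin δ ≈ 0.926.
p = a·p₁ + b·p₂ ≈ (0.180, 0.448, -0.876); φ = arcsin(p_z) ≈ -61.15°, λ = atan2(p_y, p_x) ≈ 68.05°.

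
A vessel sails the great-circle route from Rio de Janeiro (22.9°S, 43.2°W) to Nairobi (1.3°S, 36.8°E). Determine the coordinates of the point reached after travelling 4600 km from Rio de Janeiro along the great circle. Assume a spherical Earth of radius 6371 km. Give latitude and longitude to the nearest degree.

Convert each endpoint to a unit vector on the sphere (x = cos φ cos λ, y = cos φ sin λ, z = sin φ).
The central angle between the endpoints is δ = arccos(p₁·p₂) ≈ 1.401 rad (80.3°). The total great-circle distance is δ·R ≈ 1.401 × 6371 ≈ 8927 km, so the target fraction is f = 4600/8927 ≈ 0.515.
Interpolate at f ≈ 0.515 with slerp weights a = sin((1−f)δ)/sin δ ≈ 0.637, b = sin(fδ)/sin δ ≈ 0.671.
p = a·p₁ + b·p₂ ≈ (0.965, -0.000, -0.263); φ = arcsin(p_z) ≈ -15.26°, λ = atan2(p_y, p_x) ≈ -0.02°.

≈ (15°S, 0°E)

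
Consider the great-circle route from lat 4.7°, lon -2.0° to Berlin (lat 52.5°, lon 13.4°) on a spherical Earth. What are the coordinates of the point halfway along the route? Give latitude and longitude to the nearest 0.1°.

Convert each endpoint to a unit vector on the sphere (x = cos φ cos λ, y = cos φ sin λ, z = sin φ).
The central angle between the endpoints is δ = arccos(p₁·p₂) ≈ 0.863 rad (49.5°).
Interpolate at f = 1/2 with slerp weights a = sin((1−f)δ)/sin δ ≈ 0.550, b = sin(fδ)/sin δ ≈ 0.550.
p = a·p₁ + b·p₂ ≈ (0.874, 0.059, 0.482); φ = arcsin(p_z) ≈ 28.81°, λ = atan2(p_y, p_x) ≈ 3.83°.

≈ lat 28.8°, lon 3.8°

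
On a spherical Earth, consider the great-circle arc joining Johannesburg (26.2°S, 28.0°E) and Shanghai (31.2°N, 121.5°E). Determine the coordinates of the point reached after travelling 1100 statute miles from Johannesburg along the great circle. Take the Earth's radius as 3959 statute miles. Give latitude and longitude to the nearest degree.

≈ (18°S, 43°E)

Convert each endpoint to a unit vector on the sphere (x = cos φ cos λ, y = cos φ sin λ, z = sin φ).
The central angle between the endpoints is δ = arccos(p₁·p₂) ≈ 1.850 rad (106.0°). The total great-circle distance is δ·R ≈ 1.850 × 3959 ≈ 7324 mi, so the target fraction is f = 1100/7324 ≈ 0.150.
Interpolate at f ≈ 0.150 with slerp weights a = sin((1−f)δ)/sin δ ≈ 1.040, b = sin(fδ)/sin δ ≈ 0.285.
p = a·p₁ + b·p₂ ≈ (0.697, 0.646, -0.311); φ = arcsin(p_z) ≈ -18.15°, λ = atan2(p_y, p_x) ≈ 42.85°.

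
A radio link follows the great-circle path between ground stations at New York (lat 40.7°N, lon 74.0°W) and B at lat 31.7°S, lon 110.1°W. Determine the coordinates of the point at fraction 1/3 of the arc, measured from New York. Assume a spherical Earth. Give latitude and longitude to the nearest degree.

Convert each endpoint to a unit vector on the sphere (x = cos φ cos λ, y = cos φ sin λ, z = sin φ).
The central angle between the endpoints is δ = arccos(p₁·p₂) ≈ 1.391 rad (79.7°).
Interpolate at f = 1/3 with slerp weights a = sin((1−f)δ)/sin δ ≈ 0.813, b = sin(fδ)/sin δ ≈ 0.455.
p = a·p₁ + b·p₂ ≈ (0.037, -0.956, 0.291); φ = arcsin(p_z) ≈ 16.94°, λ = atan2(p_y, p_x) ≈ -87.78°.

≈ lat 17°N, lon 88°W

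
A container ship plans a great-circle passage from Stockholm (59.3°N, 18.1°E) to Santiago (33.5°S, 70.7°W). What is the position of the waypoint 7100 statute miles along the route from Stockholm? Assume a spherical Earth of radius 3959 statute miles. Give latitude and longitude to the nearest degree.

≈ 21°S, 62°W

Convert each endpoint to a unit vector on the sphere (x = cos φ cos λ, y = cos φ sin λ, z = sin φ).
The central angle between the endpoints is δ = arccos(p₁·p₂) ≈ 2.055 rad (117.8°). The total great-circle distance is δ·R ≈ 2.055 × 3959 ≈ 8136 mi, so the target fraction is f = 7100/8136 ≈ 0.873.
Interpolate at f ≈ 0.873 with slerp weights a = sin((1−f)δ)/sin δ ≈ 0.292, b = sin(fδ)/sin δ ≈ 1.102.
p = a·p₁ + b·p₂ ≈ (0.446, -0.821, -0.357); φ = arcsin(p_z) ≈ -20.91°, λ = atan2(p_y, p_x) ≈ -61.50°.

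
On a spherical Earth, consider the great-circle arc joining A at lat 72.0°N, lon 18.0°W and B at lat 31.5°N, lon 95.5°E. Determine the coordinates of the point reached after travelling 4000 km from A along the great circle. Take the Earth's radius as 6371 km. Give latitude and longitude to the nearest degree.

≈ lat 60°N, lon 77°E

Convert each endpoint to a unit vector on the sphere (x = cos φ cos λ, y = cos φ sin λ, z = sin φ).
The central angle between the endpoints is δ = arccos(p₁·p₂) ≈ 1.168 rad (66.9°). The total great-circle distance is δ·R ≈ 1.168 × 6371 ≈ 7442 km, so the target fraction is f = 4000/7442 ≈ 0.537.
Interpolate at f ≈ 0.537 with slerp weights a = sin((1−f)δ)/sin δ ≈ 0.559, b = sin(fδ)/sin δ ≈ 0.638.
p = a·p₁ + b·p₂ ≈ (0.112, 0.488, 0.865); φ = arcsin(p_z) ≈ 59.92°, λ = atan2(p_y, p_x) ≈ 77.07°.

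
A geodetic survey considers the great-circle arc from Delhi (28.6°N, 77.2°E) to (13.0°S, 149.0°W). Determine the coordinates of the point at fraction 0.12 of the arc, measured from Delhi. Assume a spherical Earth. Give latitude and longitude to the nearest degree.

Convert each endpoint to a unit vector on the sphere (x = cos φ cos λ, y = cos φ sin λ, z = sin φ).
The central angle between the endpoints is δ = arccos(p₁·p₂) ≈ 2.346 rad (134.4°).
Interpolate at f = 0.12 with slerp weights a = sin((1−f)δ)/sin δ ≈ 1.233, b = sin(fδ)/sin δ ≈ 0.389.
p = a·p₁ + b·p₂ ≈ (-0.085, 0.860, 0.503); φ = arcsin(p_z) ≈ 30.17°, λ = atan2(p_y, p_x) ≈ 95.64°.

≈ (30°N, 96°E)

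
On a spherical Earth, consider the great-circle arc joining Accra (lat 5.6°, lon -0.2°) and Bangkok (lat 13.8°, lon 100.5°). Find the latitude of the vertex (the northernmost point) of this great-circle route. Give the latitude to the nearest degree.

The great circle lies in the plane with unit normal n̂ = (p₁ × p₂)/|p₁ × p₂|.
Here n̂_z ≈ +0.961; the vertex latitude is φ_max = arccos|n̂_z| ≈ 16.0°.
Check via Clairaut: cos φ_max = |cos φ₁| · sin C = cos(5.6°)·sin(75.0°) ≈ 0.961, again giving ≈ 16.0°.

≈ 16°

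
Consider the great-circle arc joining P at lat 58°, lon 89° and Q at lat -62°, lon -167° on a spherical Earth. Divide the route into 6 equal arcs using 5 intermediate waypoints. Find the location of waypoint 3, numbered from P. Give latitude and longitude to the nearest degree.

Write both endpoints as unit vectors p₁, p₂ with components (cos φ cos λ, cos φ sin λ, sin φ).
The central angle between the endpoints is δ = arccos(p₁·p₂) ≈ 2.513 rad (144.0°).
Interpolate at f = 3/6 with slerp weights a = sin((1−f)δ)/sin δ ≈ 1.618, b = sin(fδ)/sin δ ≈ 1.618.
p = a·p₁ + b·p₂ ≈ (-0.725, 0.686, -0.056); φ = arcsin(p_z) ≈ -3.24°, λ = atan2(p_y, p_x) ≈ 136.57°.

≈ lat -3°, lon 137°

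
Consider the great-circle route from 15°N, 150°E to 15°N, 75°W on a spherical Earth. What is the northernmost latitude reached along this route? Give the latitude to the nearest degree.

≈ 35°N

The great circle lies in the plane with unit normal n̂ = (p₁ × p₂)/|p₁ × p₂|.
Here n̂_z ≈ +0.819; the vertex latitude is φ_max = arccos|n̂_z| ≈ 35.0°.
Check via Clairaut: cos φ_max = |cos φ₁| · sin C = cos(15.0°)·sin(58.0°) ≈ 0.819, again giving ≈ 35.0°.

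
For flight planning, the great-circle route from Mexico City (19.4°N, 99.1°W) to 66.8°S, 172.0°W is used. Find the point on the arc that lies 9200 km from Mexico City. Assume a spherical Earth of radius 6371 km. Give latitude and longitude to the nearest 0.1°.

≈ 55.3°S, 141.1°W

Convert each endpoint to a unit vector on the sphere (x = cos φ cos λ, y = cos φ sin λ, z = sin φ).
The central angle between the endpoints is δ = arccos(p₁·p₂) ≈ 1.768 rad (101.3°). The total great-circle distance is δ·R ≈ 1.768 × 6371 ≈ 11265 km, so the target fraction is f = 9200/11265 ≈ 0.817.
Interpolate at f ≈ 0.817 with slerp weights a = sin((1−f)δ)/sin δ ≈ 0.325, b = sin(fδ)/sin δ ≈ 1.012.
p = a·p₁ + b·p₂ ≈ (-0.443, -0.358, -0.822); φ = arcsin(p_z) ≈ -55.28°, λ = atan2(p_y, p_x) ≈ -141.07°.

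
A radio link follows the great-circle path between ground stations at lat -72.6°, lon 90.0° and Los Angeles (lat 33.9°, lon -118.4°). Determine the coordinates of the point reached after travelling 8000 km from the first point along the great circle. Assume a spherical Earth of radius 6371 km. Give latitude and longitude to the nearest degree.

From cos δ = sin φ₁ sin φ₂ + cos φ₁ cos φ₂ cos Δλ, the central angle is δ ≈ 2.420 rad (138.6°). The total great-circle distance is δ·R ≈ 2.420 × 6371 ≈ 15416 km, so the target fraction is f = 8000/15416 ≈ 0.519.
Interpolate at f ≈ 0.519 with slerp weights a = sin((1−f)δ)/sin δ ≈ 1.390, b = sin(fδ)/sin δ ≈ 1.439.
p = a·p₁ + b·p₂ ≈ (-0.568, -0.635, -0.524); φ = arcsin(p_z) ≈ -31.58°, λ = atan2(p_y, p_x) ≈ -131.82°.

≈ lat -32°, lon -132°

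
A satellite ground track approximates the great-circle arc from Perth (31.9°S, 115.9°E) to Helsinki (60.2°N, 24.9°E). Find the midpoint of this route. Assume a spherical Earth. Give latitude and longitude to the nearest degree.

Convert each endpoint to a unit vector on the sphere (x = cos φ cos λ, y = cos φ sin λ, z = sin φ).
The central angle between the endpoints is δ = arccos(p₁·p₂) ≈ 2.055 rad (117.8°).
Interpolate at f = 1/2 with slerp weights a = sin((1−f)δ)/sin δ ≈ 0.968, b = sin(fδ)/sin δ ≈ 0.968.
p = a·p₁ + b·p₂ ≈ (0.077, 0.941, 0.328); φ = arcsin(p_z) ≈ 19.17°, λ = atan2(p_y, p_x) ≈ 85.30°.

≈ (19°N, 85°E)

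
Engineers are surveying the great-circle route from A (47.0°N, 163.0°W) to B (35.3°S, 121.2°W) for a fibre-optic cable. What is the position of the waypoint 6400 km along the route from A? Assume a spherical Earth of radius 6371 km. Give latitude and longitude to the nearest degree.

≈ (5°S, 136°W)

The haversine formula gives a central angle δ ≈ 1.578 rad (90.4°) between the endpoints. The total great-circle distance is δ·R ≈ 1.578 × 6371 ≈ 10056 km, so the target fraction is f = 6400/10056 ≈ 0.636.
Interpolate at f ≈ 0.636 with slerp weights a = sin((1−f)δ)/sin δ ≈ 0.543, b = sin(fδ)/sin δ ≈ 0.844.
p = a·p₁ + b·p₂ ≈ (-0.711, -0.697, -0.091); φ = arcsin(p_z) ≈ -5.20°, λ = atan2(p_y, p_x) ≈ -135.55°.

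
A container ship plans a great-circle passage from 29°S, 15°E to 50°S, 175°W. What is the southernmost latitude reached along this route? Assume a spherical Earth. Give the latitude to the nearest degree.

The great circle lies in the plane with unit normal n̂ = (p₁ × p₂)/|p₁ × p₂|.
Here n̂_z ≈ +0.099; the vertex latitude is φ_max = arccos|n̂_z| ≈ 84.3°.

≈ 84°S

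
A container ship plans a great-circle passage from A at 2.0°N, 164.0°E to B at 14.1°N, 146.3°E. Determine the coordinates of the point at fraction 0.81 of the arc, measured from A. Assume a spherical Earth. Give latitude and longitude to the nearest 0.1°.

The haversine formula gives a central angle δ ≈ 0.371 rad (21.3°) between the endpoints.
Interpolate at f = 0.81 with slerp weights a = sin((1−f)δ)/sin δ ≈ 0.194, b = sin(fδ)/sin δ ≈ 0.816.
p = a·p₁ + b·p₂ ≈ (-0.845, 0.493, 0.206); φ = arcsin(p_z) ≈ 11.87°, λ = atan2(p_y, p_x) ≈ 149.76°.

≈ 11.9°N, 149.8°E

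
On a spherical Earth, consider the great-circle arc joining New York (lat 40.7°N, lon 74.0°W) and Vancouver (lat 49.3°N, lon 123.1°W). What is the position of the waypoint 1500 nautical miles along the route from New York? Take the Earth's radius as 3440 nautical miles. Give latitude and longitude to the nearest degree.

Convert each endpoint to a unit vector on the sphere (x = cos φ cos λ, y = cos φ sin λ, z = sin φ).
The central angle between the endpoints is δ = arccos(p₁·p₂) ≈ 0.613 rad (35.1°). The total great-circle distance is δ·R ≈ 0.613 × 3440 ≈ 2108 nmi, so the target fraction is f = 1500/2108 ≈ 0.712.
Interpolate at f ≈ 0.712 with slerp weights a = sin((1−f)δ)/sin δ ≈ 0.306, b = sin(fδ)/sin δ ≈ 0.734.
p = a·p₁ + b·p₂ ≈ (-0.198, -0.624, 0.756); φ = arcsin(p_z) ≈ 49.12°, λ = atan2(p_y, p_x) ≈ -107.58°.

≈ lat 49°N, lon 108°W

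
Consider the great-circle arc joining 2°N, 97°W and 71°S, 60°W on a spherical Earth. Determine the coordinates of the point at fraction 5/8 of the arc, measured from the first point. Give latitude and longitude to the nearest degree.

Write both endpoints as unit vectors p₁, p₂ with components (cos φ cos λ, cos φ sin λ, sin φ).
The central angle between the endpoints is δ = arccos(p₁·p₂) ≈ 1.342 rad (76.9°).
Interpolate at f = 5/8 with slerp weights a = sin((1−f)δ)/sin δ ≈ 0.495, b = sin(fδ)/sin δ ≈ 0.764.
p = a·p₁ + b·p₂ ≈ (0.064, -0.707, -0.705); φ = arcsin(p_z) ≈ -44.81°, λ = atan2(p_y, p_x) ≈ -84.82°.

≈ 45°S, 85°W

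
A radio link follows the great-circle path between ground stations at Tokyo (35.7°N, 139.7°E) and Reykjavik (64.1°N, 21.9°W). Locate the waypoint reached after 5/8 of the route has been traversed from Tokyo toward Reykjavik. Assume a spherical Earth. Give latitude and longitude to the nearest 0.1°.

Convert each endpoint to a unit vector on the sphere (x = cos φ cos λ, y = cos φ sin λ, z = sin φ).
The central angle between the endpoints is δ = arccos(p₁·p₂) ≈ 1.381 rad (79.1°).
Interpolate at f = 5/8 with slerp weights a = sin((1−f)δ)/sin δ ≈ 0.504, b = sin(fδ)/sin δ ≈ 0.774.
p = a·p₁ + b·p₂ ≈ (0.001, 0.139, 0.990); φ = arcsin(p_z) ≈ 82.03°, λ = atan2(p_y, p_x) ≈ 89.43°.

≈ 82.0°N, 89.4°E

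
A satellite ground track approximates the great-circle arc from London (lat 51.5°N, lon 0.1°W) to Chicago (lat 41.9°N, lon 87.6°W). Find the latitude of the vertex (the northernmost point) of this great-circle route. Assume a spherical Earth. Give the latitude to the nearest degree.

≈ 57°N

The great circle lies in the plane with unit normal n̂ = (p₁ × p₂)/|p₁ × p₂|.
Here n̂_z ≈ -0.551; the vertex latitude is φ_max = arccos|n̂_z| ≈ 56.6°.
Check via Clairaut: cos φ_max = |cos φ₁| · sin C = cos(51.5°)·sin(62.3°) ≈ 0.551, again giving ≈ 56.6°.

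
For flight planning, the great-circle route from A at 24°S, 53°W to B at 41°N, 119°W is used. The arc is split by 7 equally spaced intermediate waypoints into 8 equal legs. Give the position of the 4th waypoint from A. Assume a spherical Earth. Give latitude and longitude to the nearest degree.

Write both endpoints as unit vectors p₁, p₂ with components (cos φ cos λ, cos φ sin λ, sin φ).
The central angle between the endpoints is δ = arccos(p₁·p₂) ≈ 1.557 rad (89.2°).
Interpolate at f = 4/8 with slerp weights a = sin((1−f)δ)/sin δ ≈ 0.702, b = sin(fδ)/sin δ ≈ 0.702.
p = a·p₁ + b·p₂ ≈ (0.129, -0.976, 0.175); φ = arcsin(p_z) ≈ 10.09°, λ = atan2(p_y, p_x) ≈ -82.46°.

≈ 10°N, 82°W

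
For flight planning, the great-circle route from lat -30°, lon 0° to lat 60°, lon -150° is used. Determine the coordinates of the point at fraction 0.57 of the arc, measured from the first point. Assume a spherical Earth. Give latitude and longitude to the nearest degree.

≈ lat 45°, lon -36°

Convert each endpoint to a unit vector on the sphere (x = cos φ cos λ, y = cos φ sin λ, z = sin φ).
The central angle between the endpoints is δ = arccos(p₁·p₂) ≈ 2.512 rad (143.9°).
Interpolate at f = 0.57 with slerp weights a = sin((1−f)δ)/sin δ ≈ 1.497, b = sin(fδ)/sin δ ≈ 1.681.
p = a·p₁ + b·p₂ ≈ (0.569, -0.420, 0.707); φ = arcsin(p_z) ≈ 45.01°, λ = atan2(p_y, p_x) ≈ -36.47°.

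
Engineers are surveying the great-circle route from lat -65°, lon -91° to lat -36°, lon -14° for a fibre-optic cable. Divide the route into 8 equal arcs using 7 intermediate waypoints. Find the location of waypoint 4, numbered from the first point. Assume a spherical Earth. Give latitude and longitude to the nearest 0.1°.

≈ lat -56.4°, lon -38.5°

The haversine formula gives a central angle δ ≈ 0.915 rad (52.4°) between the endpoints.
Interpolate at f = 4/8 with slerp weights a = sin((1−f)δ)/sin δ ≈ 0.557, b = sin(fδ)/sin δ ≈ 0.557.
p = a·p₁ + b·p₂ ≈ (0.433, -0.345, -0.833); φ = arcsin(p_z) ≈ -56.38°, λ = atan2(p_y, p_x) ≈ -38.49°.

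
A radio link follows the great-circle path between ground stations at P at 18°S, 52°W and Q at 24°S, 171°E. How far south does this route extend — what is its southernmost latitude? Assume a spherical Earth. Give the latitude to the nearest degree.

The great circle lies in the plane with unit normal n̂ = (p₁ × p₂)/|p₁ × p₂|.
Here n̂_z ≈ -0.689; the vertex latitude is φ_max = arccos|n̂_z| ≈ 46.5°.

≈ 46°S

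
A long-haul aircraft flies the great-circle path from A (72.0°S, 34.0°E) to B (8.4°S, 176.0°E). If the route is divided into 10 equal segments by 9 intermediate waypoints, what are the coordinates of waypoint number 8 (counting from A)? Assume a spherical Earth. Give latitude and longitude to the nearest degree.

Write both endpoints as unit vectors p₁, p₂ with components (cos φ cos λ, cos φ sin λ, sin φ).
The central angle between the endpoints is δ = arccos(p₁·p₂) ≈ 1.673 rad (95.9°).
Interpolate at f = 8/10 with slerp weights a = sin((1−f)δ)/sin δ ≈ 0.330, b = sin(fδ)/sin δ ≈ 0.978.
p = a·p₁ + b·p₂ ≈ (-0.881, 0.125, -0.457); φ = arcsin(p_z) ≈ -27.18°, λ = atan2(p_y, p_x) ≈ 171.95°.

≈ (27°S, 172°E)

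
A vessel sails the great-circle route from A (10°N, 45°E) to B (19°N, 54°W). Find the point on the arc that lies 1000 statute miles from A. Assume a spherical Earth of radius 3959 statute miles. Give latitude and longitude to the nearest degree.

The haversine formula gives a central angle δ ≈ 1.660 rad (95.1°) between the endpoints. The total great-circle distance is δ·R ≈ 1.660 × 3959 ≈ 6572 mi, so the target fraction is f = 1000/6572 ≈ 0.152.
Interpolate at f ≈ 0.152 with slerp weights a = sin((1−f)δ)/sin δ ≈ 0.991, b = sin(fδ)/sin δ ≈ 0.251.
p = a·p₁ + b·p₂ ≈ (0.829, 0.498, 0.254); φ = arcsin(p_z) ≈ 14.70°, λ = atan2(p_y, p_x) ≈ 30.98°.

≈ (15°N, 31°E)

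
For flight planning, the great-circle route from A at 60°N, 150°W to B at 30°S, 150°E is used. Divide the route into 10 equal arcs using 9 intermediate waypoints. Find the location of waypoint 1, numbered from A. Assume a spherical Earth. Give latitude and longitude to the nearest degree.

Write both endpoints as unit vectors p₁, p₂ with components (cos φ cos λ, cos φ sin λ, sin φ).
The central angle between the endpoints is δ = arccos(p₁·p₂) ≈ 1.789 rad (102.5°).
Interpolate at f = 1/10 with slerp weights a = sin((1−f)δ)/sin δ ≈ 1.024, b = sin(fδ)/sin δ ≈ 0.182.
p = a·p₁ + b·p₂ ≈ (-0.580, -0.177, 0.795); φ = arcsin(p_z) ≈ 52.68°, λ = atan2(p_y, p_x) ≈ -163.03°.

≈ 53°N, 163°W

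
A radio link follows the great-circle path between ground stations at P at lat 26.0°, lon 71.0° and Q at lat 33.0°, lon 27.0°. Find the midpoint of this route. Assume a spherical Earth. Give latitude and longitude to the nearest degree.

≈ lat 31°, lon 50°

Write both endpoints as unit vectors p₁, p₂ with components (cos φ cos λ, cos φ sin λ, sin φ).
The central angle between the endpoints is δ = arccos(p₁·p₂) ≈ 0.675 rad (38.6°).
Interpolate at f = 1/2 with slerp weights a = sin((1−f)δ)/sin δ ≈ 0.530, b = sin(fδ)/sin δ ≈ 0.530.
p = a·p₁ + b·p₂ ≈ (0.551, 0.652, 0.521); φ = arcsin(p_z) ≈ 31.39°, λ = atan2(p_y, p_x) ≈ 49.80°.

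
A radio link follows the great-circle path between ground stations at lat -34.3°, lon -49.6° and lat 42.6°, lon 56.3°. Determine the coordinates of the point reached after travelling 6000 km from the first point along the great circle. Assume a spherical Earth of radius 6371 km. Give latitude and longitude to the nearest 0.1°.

Write both endpoints as unit vectors p₁, p₂ with components (cos φ cos λ, cos φ sin λ, sin φ).
The central angle between the endpoints is δ = arccos(p₁·p₂) ≈ 2.151 rad (123.2°). The total great-circle distance is δ·R ≈ 2.151 × 6371 ≈ 13703 km, so the target fraction is f = 6000/13703 ≈ 0.438.
Interpolate at f ≈ 0.438 with slerp weights a = sin((1−f)δ)/sin δ ≈ 1.118, b = sin(fδ)/sin δ ≈ 0.967.
p = a·p₁ + b·p₂ ≈ (0.993, -0.111, 0.024); φ = arcsin(p_z) ≈ 1.39°, λ = atan2(p_y, p_x) ≈ -6.40°.

≈ lat 1.4°, lon -6.4°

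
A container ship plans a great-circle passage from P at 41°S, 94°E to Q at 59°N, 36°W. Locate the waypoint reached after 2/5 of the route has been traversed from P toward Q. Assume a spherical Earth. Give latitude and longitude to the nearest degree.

The haversine formula gives a central angle δ ≈ 2.519 rad (144.3°) between the endpoints.
Interpolate at f = 2/5 with slerp weights a = sin((1−f)δ)/sin δ ≈ 1.711, b = sin(fδ)/sin δ ≈ 1.449.
p = a·p₁ + b·p₂ ≈ (0.514, 0.850, 0.120); φ = arcsin(p_z) ≈ 6.88°, λ = atan2(p_y, p_x) ≈ 58.83°.

≈ 7°N, 59°E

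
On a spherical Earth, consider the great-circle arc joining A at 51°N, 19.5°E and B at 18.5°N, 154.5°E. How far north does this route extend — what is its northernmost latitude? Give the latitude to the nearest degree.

≈ 65°N

The great circle lies in the plane with unit normal n̂ = (p₁ × p₂)/|p₁ × p₂|.
Here n̂_z ≈ +0.429; the vertex latitude is φ_max = arccos|n̂_z| ≈ 64.6°.
Check via Clairaut: cos φ_max = |cos φ₁| · sin C = cos(51.0°)·sin(42.9°) ≈ 0.429, again giving ≈ 64.6°.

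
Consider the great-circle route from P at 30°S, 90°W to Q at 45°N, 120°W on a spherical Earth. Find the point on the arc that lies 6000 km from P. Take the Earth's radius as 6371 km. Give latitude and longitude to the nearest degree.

Write both endpoints as unit vectors p₁, p₂ with components (cos φ cos λ, cos φ sin λ, sin φ).
The central angle between the endpoints is δ = arccos(p₁·p₂) ≈ 1.393 rad (79.8°). The total great-circle distance is δ·R ≈ 1.393 × 6371 ≈ 8875 km, so the target fraction is f = 6000/8875 ≈ 0.676.
Interpolate at f ≈ 0.676 with slerp weights a = sin((1−f)δ)/sin δ ≈ 0.443, b = sin(fδ)/sin δ ≈ 0.822.
p = a·p₁ + b·p₂ ≈ (-0.290, -0.887, 0.359); φ = arcsin(p_z) ≈ 21.06°, λ = atan2(p_y, p_x) ≈ -108.13°.

≈ 21°N, 108°W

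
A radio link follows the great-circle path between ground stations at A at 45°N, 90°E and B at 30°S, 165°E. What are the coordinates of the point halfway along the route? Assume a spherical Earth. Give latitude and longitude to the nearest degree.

≈ 9°N, 132°E

Write both endpoints as unit vectors p₁, p₂ with components (cos φ cos λ, cos φ sin λ, sin φ).
The central angle between the endpoints is δ = arccos(p₁·p₂) ≈ 1.767 rad (101.2°).
Interpolate at f = 1/2 with slerp weights a = sin((1−f)δ)/sin δ ≈ 0.788, b = sin(fδ)/sin δ ≈ 0.788.
p = a·p₁ + b·p₂ ≈ (-0.659, 0.734, 0.163); φ = arcsin(p_z) ≈ 9.39°, λ = atan2(p_y, p_x) ≈ 131.93°.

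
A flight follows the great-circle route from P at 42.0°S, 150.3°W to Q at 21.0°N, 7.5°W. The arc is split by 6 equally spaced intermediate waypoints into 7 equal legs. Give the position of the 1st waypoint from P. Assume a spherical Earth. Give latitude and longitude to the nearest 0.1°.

Convert each endpoint to a unit vector on the sphere (x = cos φ cos λ, y = cos φ sin λ, z = sin φ).
The central angle between the endpoints is δ = arccos(p₁·p₂) ≈ 2.486 rad (142.4°).
Interpolate at f = 1/7 with slerp weights a = sin((1−f)δ)/sin δ ≈ 1.389, b = sin(fδ)/sin δ ≈ 0.570.
p = a·p₁ + b·p₂ ≈ (-0.369, -0.581, -0.725); φ = arcsin(p_z) ≈ -46.50°, λ = atan2(p_y, p_x) ≈ -122.44°.

≈ 46.5°S, 122.4°W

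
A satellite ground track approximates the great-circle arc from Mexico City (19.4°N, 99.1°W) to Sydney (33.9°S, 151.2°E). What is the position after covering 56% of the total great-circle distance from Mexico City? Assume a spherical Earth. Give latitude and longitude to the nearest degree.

Convert each endpoint to a unit vector on the sphere (x = cos φ cos λ, y = cos φ sin λ, z = sin φ).
The central angle between the endpoints is δ = arccos(p₁·p₂) ≈ 2.037 rad (116.7°).
Interpolate at f = 0.56 with slerp weights a = sin((1−f)δ)/sin δ ≈ 0.874, b = sin(fδ)/sin δ ≈ 1.017.
p = a·p₁ + b·p₂ ≈ (-0.870, -0.407, -0.277); φ = arcsin(p_z) ≈ -16.08°, λ = atan2(p_y, p_x) ≈ -154.92°.

≈ 16°S, 155°W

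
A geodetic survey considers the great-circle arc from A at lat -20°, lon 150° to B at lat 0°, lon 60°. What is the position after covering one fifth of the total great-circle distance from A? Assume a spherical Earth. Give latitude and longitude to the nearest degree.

Write both endpoints as unit vectors p₁, p₂ with components (cos φ cos λ, cos φ sin λ, sin φ).
The central angle between the endpoints is δ = arccos(p₁·p₂) ≈ 1.571 rad (90.0°).
Interpolate at f = 1/5 with slerp weights a = sin((1−f)δ)/sin δ ≈ 0.951, b = sin(fδ)/sin δ ≈ 0.309.
p = a·p₁ + b·p₂ ≈ (-0.619, 0.714, -0.325); φ = arcsin(p_z) ≈ -18.98°, λ = atan2(p_y, p_x) ≈ 130.93°.

≈ lat -19°, lon 131°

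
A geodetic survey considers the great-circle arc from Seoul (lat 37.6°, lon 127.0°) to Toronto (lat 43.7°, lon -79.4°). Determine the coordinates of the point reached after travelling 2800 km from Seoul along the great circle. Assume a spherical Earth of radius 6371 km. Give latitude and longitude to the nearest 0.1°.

Write both endpoints as unit vectors p₁, p₂ with components (cos φ cos λ, cos φ sin λ, sin φ).
The central angle between the endpoints is δ = arccos(p₁·p₂) ≈ 1.662 rad (95.3°). The total great-circle distance is δ·R ≈ 1.662 × 6371 ≈ 10591 km, so the target fraction is f = 2800/10591 ≈ 0.264.
Interpolate at f ≈ 0.264 with slerp weights a = sin((1−f)δ)/sin δ ≈ 0.944, b = sin(fδ)/sin δ ≈ 0.427.
p = a·p₁ + b·p₂ ≈ (-0.393, 0.294, 0.871); φ = arcsin(p_z) ≈ 60.60°, λ = atan2(p_y, p_x) ≈ 143.25°.

≈ lat 60.6°, lon 143.2°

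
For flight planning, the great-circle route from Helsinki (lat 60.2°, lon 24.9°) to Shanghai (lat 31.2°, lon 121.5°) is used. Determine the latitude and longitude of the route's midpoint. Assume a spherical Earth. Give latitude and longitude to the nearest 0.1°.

Write both endpoints as unit vectors p₁, p₂ with components (cos φ cos λ, cos φ sin λ, sin φ).
The central angle between the endpoints is δ = arccos(p₁·p₂) ≈ 1.159 rad (66.4°).
Interpolate at f = 1/2 with slerp weights a = sin((1−f)δ)/sin δ ≈ 0.597, b = sin(fδ)/sin δ ≈ 0.597.
p = a·p₁ + b·p₂ ≈ (0.002, 0.561, 0.828); φ = arcsin(p_z) ≈ 55.89°, λ = atan2(p_y, p_x) ≈ 89.76°.

≈ lat 55.9°, lon 89.8°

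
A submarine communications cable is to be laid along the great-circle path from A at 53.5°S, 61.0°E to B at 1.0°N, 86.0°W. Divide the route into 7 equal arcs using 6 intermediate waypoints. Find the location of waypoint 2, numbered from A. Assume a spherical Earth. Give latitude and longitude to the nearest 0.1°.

≈ 67.4°S, 8.0°W

Write both endpoints as unit vectors p₁, p₂ with components (cos φ cos λ, cos φ sin λ, sin φ).
The central angle between the endpoints is δ = arccos(p₁·p₂) ≈ 2.109 rad (120.9°).
Interpolate at f = 2/7 with slerp weights a = sin((1−f)δ)/sin δ ≈ 1.162, b = sin(fδ)/sin δ ≈ 0.660.
p = a·p₁ + b·p₂ ≈ (0.381, -0.054, -0.923); φ = arcsin(p_z) ≈ -67.35°, λ = atan2(p_y, p_x) ≈ -8.03°.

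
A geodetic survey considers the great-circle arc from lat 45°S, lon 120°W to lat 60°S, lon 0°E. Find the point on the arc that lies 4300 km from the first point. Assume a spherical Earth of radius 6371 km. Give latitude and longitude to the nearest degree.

≈ lat 70°S, lon 59°W

Convert each endpoint to a unit vector on the sphere (x = cos φ cos λ, y = cos φ sin λ, z = sin φ).
The central angle between the endpoints is δ = arccos(p₁·p₂) ≈ 1.120 rad (64.2°). The total great-circle distance is δ·R ≈ 1.120 × 6371 ≈ 7136 km, so the target fraction is f = 4300/7136 ≈ 0.603.
Interpolate at f ≈ 0.603 with slerp weights a = sin((1−f)δ)/sin δ ≈ 0.478, b = sin(fδ)/sin δ ≈ 0.694.
p = a·p₁ + b·p₂ ≈ (0.178, -0.293, -0.939); φ = arcsin(p_z) ≈ -69.96°, λ = atan2(p_y, p_x) ≈ -58.72°.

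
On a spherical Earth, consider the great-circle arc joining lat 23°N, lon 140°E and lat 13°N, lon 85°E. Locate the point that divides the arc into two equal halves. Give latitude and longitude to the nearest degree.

Write both endpoints as unit vectors p₁, p₂ with components (cos φ cos λ, cos φ sin λ, sin φ).
The central angle between the endpoints is δ = arccos(p₁·p₂) ≈ 0.924 rad (53.0°).
Interpolate at f = 1/2 with slerp weights a = sin((1−f)δ)/sin δ ≈ 0.559, b = sin(fδ)/sin δ ≈ 0.559.
p = a·p₁ + b·p₂ ≈ (-0.346, 0.873, 0.344); φ = arcsin(p_z) ≈ 20.12°, λ = atan2(p_y, p_x) ≈ 111.65°.

≈ lat 20°N, lon 112°E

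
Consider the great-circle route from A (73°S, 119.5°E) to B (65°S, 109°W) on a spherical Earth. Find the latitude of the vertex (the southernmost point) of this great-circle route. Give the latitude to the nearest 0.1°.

The great circle lies in the plane with unit normal n̂ = (p₁ × p₂)/|p₁ × p₂|.
Here n̂_z ≈ +0.149; the vertex latitude is φ_max = arccos|n̂_z| ≈ 81.4°.
Check via Clairaut: cos φ_max = |cos φ₁| · sin C = cos(73.0°)·sin(149.3°) ≈ 0.149, again giving ≈ 81.4°.

≈ 81.4°S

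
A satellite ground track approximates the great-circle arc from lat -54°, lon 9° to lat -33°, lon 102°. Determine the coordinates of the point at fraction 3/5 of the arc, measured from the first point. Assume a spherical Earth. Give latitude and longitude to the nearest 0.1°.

The haversine formula gives a central angle δ ≈ 1.143 rad (65.5°) between the endpoints.
Interpolate at f = 3/5 with slerp weights a = sin((1−f)δ)/sin δ ≈ 0.485, b = sin(fδ)/sin δ ≈ 0.696.
p = a·p₁ + b·p₂ ≈ (0.160, 0.616, -0.772); φ = arcsin(p_z) ≈ -50.50°, λ = atan2(p_y, p_x) ≈ 75.40°.

≈ lat -50.5°, lon 75.4°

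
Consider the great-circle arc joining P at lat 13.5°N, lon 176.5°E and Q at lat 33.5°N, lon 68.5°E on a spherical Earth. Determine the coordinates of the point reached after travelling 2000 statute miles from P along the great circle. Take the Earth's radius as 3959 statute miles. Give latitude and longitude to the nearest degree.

Write both endpoints as unit vectors p₁, p₂ with components (cos φ cos λ, cos φ sin λ, sin φ).
The central angle between the endpoints is δ = arccos(p₁·p₂) ≈ 1.693 rad (97.0°). The total great-circle distance is δ·R ≈ 1.693 × 3959 ≈ 6702 mi, so the target fraction is f = 2000/6702 ≈ 0.298.
Interpolate at f ≈ 0.298 with slerp weights a = sin((1−f)δ)/sin δ ≈ 0.934, b = sin(fδ)/sin δ ≈ 0.488.
p = a·p₁ + b·p₂ ≈ (-0.758, 0.434, 0.487); φ = arcsin(p_z) ≈ 29.16°, λ = atan2(p_y, p_x) ≈ 150.22°.

≈ lat 29°N, lon 150°E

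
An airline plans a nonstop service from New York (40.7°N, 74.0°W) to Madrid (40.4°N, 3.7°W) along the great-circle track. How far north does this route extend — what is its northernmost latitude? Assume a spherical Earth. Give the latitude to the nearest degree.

The great circle lies in the plane with unit normal n̂ = (p₁ × p₂)/|p₁ × p₂|.
Here n̂_z ≈ +0.691; the vertex latitude is φ_max = arccos|n̂_z| ≈ 46.3°.

≈ 46°N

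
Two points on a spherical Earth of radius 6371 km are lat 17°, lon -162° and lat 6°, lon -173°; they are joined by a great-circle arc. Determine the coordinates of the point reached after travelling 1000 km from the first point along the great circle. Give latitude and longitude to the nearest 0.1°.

≈ lat 10.6°, lon -168.5°

Write both endpoints as unit vectors p₁, p₂ with components (cos φ cos λ, cos φ sin λ, sin φ).
The central angle between the endpoints is δ = arccos(p₁·p₂) ≈ 0.269 rad (15.4°). The total great-circle distance is δ·R ≈ 0.269 × 6371 ≈ 1711 km, so the target fraction is f = 1000/1711 ≈ 0.584.
Interpolate at f ≈ 0.584 with slerp weights a = sin((1−f)δ)/sin δ ≈ 0.420, b = sin(fδ)/sin δ ≈ 0.589.
p = a·p₁ + b·p₂ ≈ (-0.963, -0.195, 0.184); φ = arcsin(p_z) ≈ 10.62°, λ = atan2(p_y, p_x) ≈ -168.53°.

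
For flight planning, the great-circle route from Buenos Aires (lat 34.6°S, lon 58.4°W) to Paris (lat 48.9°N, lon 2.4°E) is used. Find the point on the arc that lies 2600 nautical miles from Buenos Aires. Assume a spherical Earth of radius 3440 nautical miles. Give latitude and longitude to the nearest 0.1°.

Convert each endpoint to a unit vector on the sphere (x = cos φ cos λ, y = cos φ sin λ, z = sin φ).
The central angle between the endpoints is δ = arccos(p₁·p₂) ≈ 1.735 rad (99.4°). The total great-circle distance is δ·R ≈ 1.735 × 3440 ≈ 5970 nmi, so the target fraction is f = 2600/5970 ≈ 0.436.
Interpolate at f ≈ 0.436 with slerp weights a = sin((1−f)δ)/sin δ ≈ 0.842, b = sin(fδ)/sin δ ≈ 0.695.
p = a·p₁ + b·p₂ ≈ (0.820, -0.571, 0.046); φ = arcsin(p_z) ≈ 2.64°, λ = atan2(p_y, p_x) ≈ -34.86°.

≈ lat 2.6°N, lon 34.9°W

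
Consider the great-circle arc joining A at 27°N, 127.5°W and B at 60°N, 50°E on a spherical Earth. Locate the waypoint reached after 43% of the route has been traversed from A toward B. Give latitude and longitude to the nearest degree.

From cos δ = sin φ₁ sin φ₂ + cos φ₁ cos φ₂ cos Δλ, the central angle is δ ≈ 1.623 rad (93.0°).
Interpolate at f = 0.43 with slerp weights a = sin((1−f)δ)/sin δ ≈ 0.800, b = sin(fδ)/sin δ ≈ 0.643.
p = a·p₁ + b·p₂ ≈ (-0.227, -0.319, 0.920); φ = arcsin(p_z) ≈ 66.96°, λ = atan2(p_y, p_x) ≈ -125.45°.

≈ 67°N, 125°W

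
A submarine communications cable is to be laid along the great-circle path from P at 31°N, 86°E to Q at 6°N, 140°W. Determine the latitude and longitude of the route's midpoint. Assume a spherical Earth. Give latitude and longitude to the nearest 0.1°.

≈ 40.1°N, 162.9°E

The haversine formula gives a central angle δ ≈ 2.139 rad (122.6°) between the endpoints.
Interpolate at f = 1/2 with slerp weights a = sin((1−f)δ)/sin δ ≈ 1.041, b = sin(fδ)/sin δ ≈ 1.041.
p = a·p₁ + b·p₂ ≈ (-0.731, 0.225, 0.645); φ = arcsin(p_z) ≈ 40.15°, λ = atan2(p_y, p_x) ≈ 162.91°.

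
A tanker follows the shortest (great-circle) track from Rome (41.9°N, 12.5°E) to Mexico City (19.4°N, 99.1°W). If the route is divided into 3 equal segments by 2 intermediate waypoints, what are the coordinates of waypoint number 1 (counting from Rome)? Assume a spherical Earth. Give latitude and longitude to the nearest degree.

The haversine formula gives a central angle δ ≈ 1.607 rad (92.1°) between the endpoints.
Interpolate at f = 1/3 with slerp weights a = sin((1−f)δ)/sin δ ≈ 0.879, b = sin(fδ)/sin δ ≈ 0.511.
p = a·p₁ + b·p₂ ≈ (0.562, -0.334, 0.756); φ = arcsin(p_z) ≈ 49.15°, λ = atan2(p_y, p_x) ≈ -30.73°.

≈ 49°N, 31°W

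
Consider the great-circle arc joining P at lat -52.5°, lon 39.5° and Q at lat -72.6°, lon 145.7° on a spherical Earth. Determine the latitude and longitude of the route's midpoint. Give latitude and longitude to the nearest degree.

Write both endpoints as unit vectors p₁, p₂ with components (cos φ cos λ, cos φ sin λ, sin φ).
The central angle between the endpoints is δ = arccos(p₁·p₂) ≈ 0.787 rad (45.1°).
Interpolate at f = 1/2 with slerp weights a = sin((1−f)δ)/sin δ ≈ 0.541, b = sin(fδ)/sin δ ≈ 0.541.
p = a·p₁ + b·p₂ ≈ (0.121, 0.301, -0.946); φ = arcsin(p_z) ≈ -71.09°, λ = atan2(p_y, p_x) ≈ 68.16°.

≈ lat -71°, lon 68°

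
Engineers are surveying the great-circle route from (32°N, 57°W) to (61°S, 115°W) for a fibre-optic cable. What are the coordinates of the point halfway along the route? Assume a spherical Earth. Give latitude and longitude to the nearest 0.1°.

≈ (16.3°S, 77.4°W)

Write both endpoints as unit vectors p₁, p₂ with components (cos φ cos λ, cos φ sin λ, sin φ).
The central angle between the endpoints is δ = arccos(p₁·p₂) ≈ 1.819 rad (104.2°).
Interpolate at f = 1/2 with slerp weights a = sin((1−f)δ)/sin δ ≈ 0.814, b = sin(fδ)/sin δ ≈ 0.814.
p = a·p₁ + b·p₂ ≈ (0.209, -0.937, -0.281); φ = arcsin(p_z) ≈ -16.30°, λ = atan2(p_y, p_x) ≈ -77.41°.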